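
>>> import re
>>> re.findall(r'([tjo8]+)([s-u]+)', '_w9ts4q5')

[('t', 's')]

This matches one or more of one of [tjo8] (captured); then one or more of a character in [s-u] (captured).
`findall` packs the 2 group values into a tuple for every match.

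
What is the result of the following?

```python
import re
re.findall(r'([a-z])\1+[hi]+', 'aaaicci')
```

['a', 'c']

A backreference is literal: `\1` must see the identical characters the first group matched.
With a single group, `findall` returns only what that group captured — 2 items.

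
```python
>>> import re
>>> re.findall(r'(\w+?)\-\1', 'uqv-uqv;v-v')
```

After group 1 captures some text, `\1` only succeeds where that same text appears again.
Walking the string: at [0:7] match 'uqv-uqv', group 1 = 'uqv'; at [8:11] match 'v-v', group 1 = 'v'.
With a single group, `findall` returns only what that group captured — 2 items.

['uqv', 'v']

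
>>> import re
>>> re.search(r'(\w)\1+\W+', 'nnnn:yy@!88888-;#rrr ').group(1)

'n'

`\1` has to match the exact text group 1 already captured.
`re.search` scans for the first position where the pattern succeeds.
The match spans [0:5] → 'nnnn:'.
Captured: group 1 = 'n'.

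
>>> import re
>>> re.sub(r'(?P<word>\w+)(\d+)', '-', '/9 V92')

'/9 -'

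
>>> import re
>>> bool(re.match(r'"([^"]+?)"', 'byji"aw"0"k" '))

With `match`, the pattern is implicitly anchored at the beginning.
Here the pattern fails at index 0, so the call returns None, and `bool(None)` is False.

False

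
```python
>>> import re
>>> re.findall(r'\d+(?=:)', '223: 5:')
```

The lookaround is zero-width — it requires the adjacent text to match without consuming it, so the asserted text isn't part of the match.
With no groups in the pattern, `findall` gives back each whole match — 2 here.

['223', '5']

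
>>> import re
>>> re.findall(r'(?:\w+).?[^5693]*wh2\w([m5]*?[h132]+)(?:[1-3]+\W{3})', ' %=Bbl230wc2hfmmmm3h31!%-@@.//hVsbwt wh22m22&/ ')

['m2']

One capturing group, so `findall` returns just the captured substring from the one match — 1 in all.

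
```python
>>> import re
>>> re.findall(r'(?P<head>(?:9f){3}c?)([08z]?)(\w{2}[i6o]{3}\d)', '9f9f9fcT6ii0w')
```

[('9f9f9f', '', 'cT6ii0')]

The pattern matches the literal '9f' repeated 3 times, then optionally the literal 'c' (captured as 'head'); then optionally one of [08z] (captured); then exactly 2 of a word character, then exactly 3 of one of [i6o], then a digit (captured).
Walking the string: at [0:12] match '9f9f9fcT6ii0', groups = ('9f9f9f', '', 'cT6ii0').
With 3 capturing groups, `findall` returns a 3-tuple per match.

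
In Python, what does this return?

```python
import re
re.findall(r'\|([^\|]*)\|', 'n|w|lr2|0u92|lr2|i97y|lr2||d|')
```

['w', '0u92', 'i97y', '']

Because there's exactly one group, `findall` drops the full match and keeps group 1 from each hit.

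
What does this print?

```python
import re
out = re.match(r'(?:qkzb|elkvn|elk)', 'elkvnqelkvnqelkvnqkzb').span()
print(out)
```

(0, 5)

`re.match` only tries the pattern at the start of the string.
The match spans [0:5] → 'elkvn'.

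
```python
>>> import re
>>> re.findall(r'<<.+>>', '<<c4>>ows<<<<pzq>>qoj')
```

Walking the string: at [0:18] → '<<c4>>ows<<<<pzq>>'.
With no groups in the pattern, `findall` gives back each whole match — 1 here.

['<<c4>>ows<<<<pzq>>']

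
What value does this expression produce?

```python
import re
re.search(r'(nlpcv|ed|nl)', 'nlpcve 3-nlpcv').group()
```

'nlpcv'

Alternation isn't longest-match — the leftmost alternative that fits at this position is chosen.
`search` walks the string left to right and returns the first match it finds.
The match spans [0:5] → 'nlpcv'.
Captured: group 1 = 'nlpcv'.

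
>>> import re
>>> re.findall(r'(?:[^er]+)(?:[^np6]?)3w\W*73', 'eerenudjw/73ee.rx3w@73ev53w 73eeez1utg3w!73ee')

['x3w@73', 'v53w 73', 'z1utg3w!73']

This matches one or more of any character except [er] (non-capturing group); then optionally any character except [np6] (non-capturing group); then the literal '3w', then zero or more of a non-word character, then the literal '73'.
With no groups in the pattern, `findall` gives back each whole match — 3 here.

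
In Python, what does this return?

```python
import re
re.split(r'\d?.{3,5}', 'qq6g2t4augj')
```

['', '', 'j']

The pattern matches optionally a digit; then 3 to 5 of any character.
Matches to split on: at [0:5] → 'qq6g2'; at [5:10] → 't4aug'.
`split` removes every match and returns the 3 fragments in between.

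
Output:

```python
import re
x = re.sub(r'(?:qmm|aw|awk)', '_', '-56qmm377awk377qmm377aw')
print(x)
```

The regex engine tests alternatives in the order written; an earlier branch that matches wins even if a later one would match more.
Each match is replaced by '_'.

-56_377_k377_377_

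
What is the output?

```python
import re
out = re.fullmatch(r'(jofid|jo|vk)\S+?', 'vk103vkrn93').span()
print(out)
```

(0, 11)

`re.fullmatch` requires the pattern to consume the entire string.
The match spans [0:11] → 'vk103vkrn93'.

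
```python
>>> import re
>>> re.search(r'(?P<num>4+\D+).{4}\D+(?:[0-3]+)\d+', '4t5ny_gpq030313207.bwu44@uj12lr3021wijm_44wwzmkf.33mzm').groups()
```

This matches one or more of a literal '4', then one or more of a non-digit (captured as 'num'); then exactly 4 of any character, then one or more of a non-digit; then one or more of a character in [0-3] (non-capturing group); then one or more of a digit.
`re.search` scans for the first position where the pattern succeeds.
The match spans [0:18] → '4t5ny_gpq030313207'.
Captured: group 1 = '4t'.

('4t',)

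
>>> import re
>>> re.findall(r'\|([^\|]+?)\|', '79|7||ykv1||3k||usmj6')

['7', 'ykv1', '3k']

`findall` collects group 1 from each match (3 total).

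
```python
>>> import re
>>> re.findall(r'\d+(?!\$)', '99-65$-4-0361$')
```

The negative lookahead/lookbehind blocks any match where the forbidden context is present.
Since nothing is captured, `findall` lists the 4 matched substrings directly.

['99', '6', '4', '036']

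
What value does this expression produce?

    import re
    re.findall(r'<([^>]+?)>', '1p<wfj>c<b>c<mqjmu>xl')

Matches: at [2:7] match '<wfj>', group 1 = 'wfj'; at [8:11] match '<b>', group 1 = 'b'; at [12:19] match '<mqjmu>', group 1 = 'mqjmu'.
With a single group, `findall` returns only what that group captured — 3 items.

['wfj', 'b', 'mqjmu']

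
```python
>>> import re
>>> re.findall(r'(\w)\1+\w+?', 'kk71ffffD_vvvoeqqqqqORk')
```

['k', 'f', 'v', 'q']

`\1` is not a pattern — it's the concrete string captured by group 1, re-applied verbatim.
Scanning left to right: at [0:3] match 'kk7', group 1 = 'k'; at [4:9] match 'ffffD', group 1 = 'f'; at [10:14] match 'vvvo', group 1 = 'v'; at [15:21] match 'qqqqqO', group 1 = 'q'.
With a single group, `findall` returns only what that group captured — 4 items.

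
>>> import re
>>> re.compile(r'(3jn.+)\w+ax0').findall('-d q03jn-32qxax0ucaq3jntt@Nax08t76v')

['3jn-32qxax0ucaq3jntt@']

The pattern matches the literal '3jn', then one or more of any character (captured); then one or more of a word character, then the literal 'ax0'.
Matches: at [5:30] match '3jn-32qxax0ucaq3jntt@Nax0', group 1 = '3jn-32qxax0ucaq3jntt@'.
With a single group, `findall` returns only what that group captured — 1 item.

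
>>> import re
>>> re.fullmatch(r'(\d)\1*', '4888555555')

`\1` is not a pattern — it's the concrete string captured by group 1, re-applied verbatim.
`re.fullmatch` requires the pattern to consume the entire string.
Here the pattern can't cover the whole string, so the call returns None.

None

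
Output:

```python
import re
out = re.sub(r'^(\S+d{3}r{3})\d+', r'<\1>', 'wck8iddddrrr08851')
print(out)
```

Pattern: anchored at the start of the string; then one or more of a non-whitespace character, then exactly 3 of a literal 'd', then exactly 3 of the literal 'r' (captured); then one or more of a digit.
The replacement refers to a captured group, so each match is rewritten using its own captured text.

<wck8iddddrrr>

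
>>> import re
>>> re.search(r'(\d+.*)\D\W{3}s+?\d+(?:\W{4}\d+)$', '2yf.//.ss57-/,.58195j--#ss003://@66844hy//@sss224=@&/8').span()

(0, 54)

This matches one or more of a digit, then zero or more of any character (captured); then a non-digit, then exactly 3 of a non-word character, then one or more of the literal 's' (lazy); then one or more of a digit; then exactly 4 of a non-word character, then one or more of a digit (non-capturing group); then anchored at the end.
`search` walks the string left to right and returns the first match it finds.
The match spans [0:54] → '2yf.//.ss57-/,.58195j--#ss003://@66844hy//@sss224=@&/8'.
Captured: group 1 = '2yf.//.ss57-/,.58195j--#ss003://@66844h'.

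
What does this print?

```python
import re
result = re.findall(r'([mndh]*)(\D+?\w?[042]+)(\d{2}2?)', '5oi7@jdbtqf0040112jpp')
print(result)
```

[('', '@jdbtqf0040', '112')]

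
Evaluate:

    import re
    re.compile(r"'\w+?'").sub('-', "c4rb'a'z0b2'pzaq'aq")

`sub` substitutes '-' at each match site.

'c4rb-z0b2-aq'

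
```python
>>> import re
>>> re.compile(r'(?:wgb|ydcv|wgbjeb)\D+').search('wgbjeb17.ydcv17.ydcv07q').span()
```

(0, 6)

The match spans [0:6] → 'wgbjeb'.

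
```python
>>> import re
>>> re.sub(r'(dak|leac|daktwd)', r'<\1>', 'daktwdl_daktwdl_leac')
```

'<dak>twdl_<dak>twdl_<leac>'

The regex engine tests alternatives in the order written; an earlier branch that matches wins even if a later one would match more.
The replacement refers to a captured group, so each match is rewritten using its own captured text.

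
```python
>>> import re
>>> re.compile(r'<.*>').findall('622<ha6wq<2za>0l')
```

Scanning left to right: at [3:14] → '<ha6wq<2za>'.
With no groups in the pattern, `findall` gives back each whole match — 1 here.

['<ha6wq<2za>']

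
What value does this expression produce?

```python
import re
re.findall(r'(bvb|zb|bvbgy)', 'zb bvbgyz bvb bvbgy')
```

['zb', 'bvb', 'bvb', 'bvb']

The regex engine tests alternatives in the order written; an earlier branch that matches wins even if a later one would match more.
Matches: at [0:2] match 'zb', group 1 = 'zb'; at [3:6] match 'bvb', group 1 = 'bvb'; at [10:13] match 'bvb', group 1 = 'bvb'; at [14:17] match 'bvb', group 1 = 'bvb'.
One capturing group, so `findall` returns just the captured substring from each match — 4 in all.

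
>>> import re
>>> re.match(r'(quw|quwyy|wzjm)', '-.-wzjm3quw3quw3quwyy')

None

`match` is anchored at position 0; if the pattern doesn't fit there, it returns None.
Here the pattern fails at index 0, so the call returns None.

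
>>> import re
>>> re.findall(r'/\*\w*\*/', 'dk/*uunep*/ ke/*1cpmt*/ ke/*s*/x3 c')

['/*uunep*/', '/*1cpmt*/', '/*s*/']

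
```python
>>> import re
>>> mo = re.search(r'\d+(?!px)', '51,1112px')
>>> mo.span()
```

(0, 2)

A negative assertion filters positions out without eating any characters.
`search` walks the string left to right and returns the first match it finds.
The match spans [0:2] → '51'.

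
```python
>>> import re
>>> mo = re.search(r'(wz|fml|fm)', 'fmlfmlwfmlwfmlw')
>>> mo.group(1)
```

'fml'

Branches in `(...|...)` are attempted left-to-right; the first branch that allows the whole pattern to succeed is taken.
`re.search` scans for the first position where the pattern succeeds.
The match spans [0:3] → 'fml'.
Captured: group 1 = 'fml'.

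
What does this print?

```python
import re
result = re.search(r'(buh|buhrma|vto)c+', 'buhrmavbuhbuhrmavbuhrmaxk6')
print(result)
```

None

Here the pattern never matches, so the call returns None.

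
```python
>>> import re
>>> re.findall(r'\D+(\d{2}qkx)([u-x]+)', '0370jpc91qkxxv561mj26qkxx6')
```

[('91qkx', 'xv'), ('26qkx', 'x')]

The pattern matches one or more of a non-digit; then exactly 2 of a digit, then the literal 'qkx' (captured); then one or more of a character in [u-x] (captured).
Scanning left to right: at [4:14] match 'jpc91qkxxv', groups = ('91qkx', 'xv'); at [17:25] match 'mj26qkxx', groups = ('26qkx', 'x').
2 groups means each result is a tuple of 2 captured strings — 2 here.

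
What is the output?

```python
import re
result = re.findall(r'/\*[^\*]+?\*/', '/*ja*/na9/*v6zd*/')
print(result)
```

Scanning left to right: at [0:6] → '/*ja*/'; at [9:17] → '/*v6zd*/'.
With no groups in the pattern, `findall` gives back each whole match — 2 here.

['/*ja*/', '/*v6zd*/']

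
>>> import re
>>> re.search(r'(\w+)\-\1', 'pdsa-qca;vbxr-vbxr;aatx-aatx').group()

'vbxr-vbxr'

The backreference `\1` re-matches whatever the first group consumed, character for character.
`search` walks the string left to right and returns the first match it finds.
The match spans [9:18] → 'vbxr-vbxr'.
Captured: group 1 = 'vbxr'.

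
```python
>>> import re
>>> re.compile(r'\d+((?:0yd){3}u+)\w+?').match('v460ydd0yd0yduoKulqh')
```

`re.match` only tries the pattern at the start of the string.
Here the string doesn't start with a match, so the call returns None.

None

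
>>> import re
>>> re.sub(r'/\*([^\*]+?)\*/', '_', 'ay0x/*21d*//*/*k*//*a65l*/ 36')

'ay0x_/*__ 36'

Matches: at [4:11] → '/*21d*/'; at [13:18] → '/*k*/'; at [18:26] → '/*a65l*/'.
Every occurrence is swapped for '_'.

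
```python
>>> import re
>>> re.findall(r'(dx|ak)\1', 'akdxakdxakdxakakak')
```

['ak']

`\1` is not a pattern — it's the concrete string captured by group 1, re-applied verbatim.
Scanning left to right: at [12:16] match 'akak', group 1 = 'ak'.
One capturing group, so `findall` returns just the captured substring from the one match — 1 in all.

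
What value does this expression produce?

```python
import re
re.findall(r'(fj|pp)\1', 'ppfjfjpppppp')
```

After group 1 captures some text, `\1` only succeeds where that same text appears again.
With a single group, `findall` returns only what that group captured — 2 items.

['fj', 'pp']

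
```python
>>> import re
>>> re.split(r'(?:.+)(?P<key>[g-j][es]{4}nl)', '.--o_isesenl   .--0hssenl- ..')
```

Pattern: one or more of any character (non-capturing group); then a character in [g-j], then exactly 4 of one of [es], then the literal 'nl' (captured as 'key').
Matches to split on: at [0:12] → '.--o_isesenl'.
The group in the pattern means `split` returns the separators' captures alongside the pieces.

['', 'isesenl', '   .--0hssenl- ..']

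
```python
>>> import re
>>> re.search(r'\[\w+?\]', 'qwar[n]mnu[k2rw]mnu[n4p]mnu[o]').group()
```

'[n]'

The match spans [4:7] → '[n]'.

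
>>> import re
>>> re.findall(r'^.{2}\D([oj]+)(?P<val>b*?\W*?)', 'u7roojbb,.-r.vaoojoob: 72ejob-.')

[('ooj', '')]

Pattern: anchored at the start of the string; then exactly 2 of any character, then a non-digit; then one or more of one of [oj] (captured); then zero or more of the literal 'b' (lazy), then zero or more of a non-word character (lazy) (captured as 'val').
Because the quantifier is non-greedy, it stops expanding at the earliest point where the rest of the pattern can succeed.
Matches: at [0:6] match 'u7rooj', groups = ('ooj', '').
2 groups means the one result is a tuple of 2 captured strings — 1 here.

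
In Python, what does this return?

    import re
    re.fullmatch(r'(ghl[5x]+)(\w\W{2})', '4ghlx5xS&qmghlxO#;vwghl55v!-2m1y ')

None

`re.fullmatch` requires the pattern to consume the entire string.
Here the string isn't matched end-to-end, so the call returns None.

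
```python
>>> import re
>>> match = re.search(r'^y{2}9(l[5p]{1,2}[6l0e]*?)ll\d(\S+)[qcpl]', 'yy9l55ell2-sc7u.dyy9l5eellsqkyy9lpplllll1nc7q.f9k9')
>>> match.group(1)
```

'l55e'

This matches anchored at the start of the string; then exactly 2 of the literal 'y', then the literal '9'; then the literal 'l', then 1 to 2 of one of [5p], then zero or more of one of [6l0e] (lazy) (captured); then the literal 'll', then a digit; then one or more of a non-whitespace character (captured); then one of [qcpl].
`re.search` tries every starting position until one works.
The match spans [0:45] → 'yy9l55ell2-sc7u.dyy9l5eellsqkyy9lpplllll1nc7q'.
Captured: group 1 = 'l55e', group 2 = '-sc7u.dyy9l5eellsqkyy9lpplllll1nc7'.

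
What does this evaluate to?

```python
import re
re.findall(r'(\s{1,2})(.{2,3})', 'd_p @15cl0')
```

[(' ', '@15')]

`findall` packs the 2 group values into a tuple for every match.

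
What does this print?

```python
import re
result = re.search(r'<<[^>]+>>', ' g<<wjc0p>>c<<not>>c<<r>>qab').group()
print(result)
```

<<wjc0p>>

`re.search` scans for the first position where the pattern succeeds.
The match spans [2:11] → '<<wjc0p>>'.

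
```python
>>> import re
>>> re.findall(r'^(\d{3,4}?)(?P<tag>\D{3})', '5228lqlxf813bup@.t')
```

[('5228', 'lql')]

Pattern: anchored at the start of the string; then 3 to 4 of a digit (lazy) (captured); then exactly 3 of a non-digit (captured as 'tag').
2 groups means the one result is a tuple of 2 captured strings — 1 here.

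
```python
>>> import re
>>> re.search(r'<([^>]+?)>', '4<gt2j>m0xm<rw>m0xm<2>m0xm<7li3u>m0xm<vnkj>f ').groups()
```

('gt2j',)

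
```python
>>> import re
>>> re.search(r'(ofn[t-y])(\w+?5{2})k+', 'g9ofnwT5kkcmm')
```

None

This matches the literal 'ofn', then a character in [t-y] (captured); then one or more of a word character (lazy), then exactly 2 of the literal '5' (captured); then one or more of a literal 'k'.
`search` walks the string left to right and returns the first match it finds.
Here no position works, so the call returns None.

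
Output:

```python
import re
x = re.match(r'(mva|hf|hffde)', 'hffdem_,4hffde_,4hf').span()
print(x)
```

(0, 2)

Alternation tries branches left to right and keeps the first one that lets the overall match succeed at that position.
With `match`, the pattern is implicitly anchored at the beginning.
The match spans [0:2] → 'hf'.
Captured: group 1 = 'hf'.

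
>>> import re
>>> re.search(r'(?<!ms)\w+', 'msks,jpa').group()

`(?!…)`/`(?<!…)` only lets a position through if the neighbouring text does NOT match; no characters are consumed.
The match spans [0:4] → 'msks'.

'msks'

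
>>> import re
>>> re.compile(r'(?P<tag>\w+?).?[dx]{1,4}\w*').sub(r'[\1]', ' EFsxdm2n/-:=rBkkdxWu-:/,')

' [EF]/-:=[rBk]-:/,'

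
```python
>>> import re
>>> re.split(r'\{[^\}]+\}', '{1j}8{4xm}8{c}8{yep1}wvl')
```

Splitting on the pattern gives 5 pieces.

['', '8', '8', '8', 'wvl']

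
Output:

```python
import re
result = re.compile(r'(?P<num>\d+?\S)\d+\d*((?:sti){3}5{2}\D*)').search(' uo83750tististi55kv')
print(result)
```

Pattern: one or more of a digit (lazy), then a non-whitespace character (captured as 'num'); then one or more of a digit, then zero or more of a digit; then the literal 'sti' repeated 3 times, then exactly 2 of a literal '5', then zero or more of a non-digit (captured).
`re.search` scans for the first position where the pattern succeeds.
Here nothing in the string fits, so the call returns None.

None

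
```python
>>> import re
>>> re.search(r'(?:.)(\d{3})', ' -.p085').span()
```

(3, 7)

This matches any character (non-capturing group); then exactly 3 of a digit (captured).
`re.search` tries every starting position until one works.
The match spans [3:7] → 'p085'.
Captured: group 1 = '085'.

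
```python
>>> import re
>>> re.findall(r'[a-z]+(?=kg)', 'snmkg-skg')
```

['snm', 's']

The `(?=…)`/`(?<=…)` assertion just peeks at neighbouring text; it doesn't advance the match position.
Walking the string: at [0:3] → 'snm'; at [6:7] → 's'.
With no groups in the pattern, `findall` gives back each whole match — 2 here.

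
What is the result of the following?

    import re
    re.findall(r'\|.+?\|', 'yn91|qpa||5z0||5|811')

['|qpa|', '|5z0|', '|5|']

Because the quantifier is non-greedy, it stops expanding at the earliest point where the rest of the pattern can succeed.
Matches: at [4:9] → '|qpa|'; at [9:14] → '|5z0|'; at [14:17] → '|5|'.
`findall` yields the raw match text (3 of them) because the pattern has no groups.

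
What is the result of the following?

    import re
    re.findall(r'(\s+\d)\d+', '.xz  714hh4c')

The pattern matches one or more of whitespace, then a digit (captured); then one or more of a digit.
Matches: at [3:8] match '  714', group 1 = '  7'.
Because there's exactly one group, `findall` drops the full match and keeps group 1 from the one hit.

['  7']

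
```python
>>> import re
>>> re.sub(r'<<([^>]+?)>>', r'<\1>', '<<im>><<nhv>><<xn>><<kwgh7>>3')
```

'<im><nhv><xn><kwgh7>3'

Matches: at [0:6] → '<<im>>'; at [6:13] → '<<nhv>>'; at [13:19] → '<<xn>>'; at [19:28] → '<<kwgh7>>'.
Each match is replaced using the text its own group 1 captured.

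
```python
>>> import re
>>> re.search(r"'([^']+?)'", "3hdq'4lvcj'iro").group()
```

"'4lvcj'"

The match spans [4:11] → "'4lvcj'".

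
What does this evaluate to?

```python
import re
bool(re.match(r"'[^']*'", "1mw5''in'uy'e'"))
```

False

With `match`, the pattern is implicitly anchored at the beginning.
Here the string doesn't start with a match, so the call returns None, and `bool(None)` is False.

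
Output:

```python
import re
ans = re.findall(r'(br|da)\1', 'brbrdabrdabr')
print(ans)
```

A backreference is literal: `\1` must see the identical characters the first group matched.
Matches: at [0:4] match 'brbr', group 1 = 'br'.
One capturing group, so `findall` returns just the captured substring from the one match — 1 in all.

['br']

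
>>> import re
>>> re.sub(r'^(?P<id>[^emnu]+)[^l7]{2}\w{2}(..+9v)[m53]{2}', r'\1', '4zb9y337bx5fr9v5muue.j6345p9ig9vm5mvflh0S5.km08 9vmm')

Pattern: anchored at the start of the string; then one or more of any character except [emnu] (captured as 'id'); then exactly 2 of any character except [l7], then exactly 2 of a word character; then any character, then one or more of any character, then the literal '9v' (captured); then exactly 2 of one of [m53].
`\1` in the replacement pulls in group 1's text for each match.

'4zb9y337bx5fr9v5'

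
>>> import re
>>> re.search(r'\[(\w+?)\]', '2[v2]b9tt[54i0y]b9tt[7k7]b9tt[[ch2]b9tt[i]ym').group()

The match spans [1:5] → '[v2]'.

'[v2]'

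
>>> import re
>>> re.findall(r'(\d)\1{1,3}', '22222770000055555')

['2', '7', '0', '5']

After group 1 captures some text, `\1` only succeeds where that same text appears again.
Scanning left to right: at [0:4] match '2222', group 1 = '2'; at [5:7] match '77', group 1 = '7'; at [7:11] match '0000', group 1 = '0'; at [12:16] match '5555', group 1 = '5'.
`findall` collects group 1 from each match (4 total).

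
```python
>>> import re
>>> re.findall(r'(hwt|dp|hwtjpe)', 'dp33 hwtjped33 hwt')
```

`|` is ordered: at each position the engine commits to the first alternative that works.
`findall` collects group 1 from each match (3 total).

['dp', 'hwt', 'hwt']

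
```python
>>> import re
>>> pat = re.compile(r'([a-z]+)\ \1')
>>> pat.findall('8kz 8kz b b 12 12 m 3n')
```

['b']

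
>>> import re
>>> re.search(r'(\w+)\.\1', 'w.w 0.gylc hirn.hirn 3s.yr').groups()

The match spans [0:3] → 'w.w'.
Captured: group 1 = 'w'.

('w',)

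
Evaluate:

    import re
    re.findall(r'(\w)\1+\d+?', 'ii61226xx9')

`\1` is not a pattern — it's the concrete string captured by group 1, re-applied verbatim.
Scanning left to right: at [0:3] match 'ii6', group 1 = 'i'; at [4:7] match '226', group 1 = '2'; at [7:10] match 'xx9', group 1 = 'x'.
One capturing group, so `findall` returns just the captured substring from each match — 3 in all.

['i', '2', 'x']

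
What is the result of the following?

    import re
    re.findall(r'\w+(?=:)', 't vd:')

['vd']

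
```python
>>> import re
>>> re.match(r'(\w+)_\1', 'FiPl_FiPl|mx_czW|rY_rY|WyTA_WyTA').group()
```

'FiPl_FiPl'

The backreference `\1` re-matches whatever the first group consumed, character for character.
`re.match` only tries the pattern at the start of the string.
The match spans [0:9] → 'FiPl_FiPl'.
Captured: group 1 = 'FiPl'.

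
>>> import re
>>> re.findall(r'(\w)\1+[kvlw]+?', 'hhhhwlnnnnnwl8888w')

The backreference `\1` re-matches whatever the first group consumed, character for character.
Scanning left to right: at [0:5] match 'hhhhw', group 1 = 'h'; at [6:12] match 'nnnnnw', group 1 = 'n'; at [13:18] match '8888w', group 1 = '8'.
One capturing group, so `findall` returns just the captured substring from each match — 3 in all.

['h', 'n', '8']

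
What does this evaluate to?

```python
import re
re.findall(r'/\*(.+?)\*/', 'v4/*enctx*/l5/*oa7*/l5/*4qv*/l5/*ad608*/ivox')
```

The `?` after the quantifier makes it lazy — it takes as little as possible before letting the rest of the pattern try.
Scanning left to right: at [2:11] match '/*enctx*/', group 1 = 'enctx'; at [13:20] match '/*oa7*/', group 1 = 'oa7'; at [22:29] match '/*4qv*/', group 1 = '4qv'; at [31:40] match '/*ad608*/', group 1 = 'ad608'.
One capturing group, so `findall` returns just the captured substring from each match — 4 in all.

['enctx', 'oa7', '4qv', 'ad608']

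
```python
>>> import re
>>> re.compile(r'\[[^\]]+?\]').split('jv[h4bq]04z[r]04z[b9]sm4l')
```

['jv', '04z', '04z', 'sm4l']

Matches to split on: at [2:8] → '[h4bq]'; at [11:14] → '[r]'; at [17:21] → '[b9]'.
Each match becomes a cut point; 4 segments remain.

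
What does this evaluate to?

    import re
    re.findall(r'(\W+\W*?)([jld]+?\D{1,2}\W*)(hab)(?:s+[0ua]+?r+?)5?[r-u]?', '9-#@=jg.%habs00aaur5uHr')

[('-#@=', 'jg.%', 'hab')]

Pattern: one or more of a non-word character, then zero or more of a non-word character (lazy) (captured); then one or more of one of [jld] (lazy), then 1 to 2 of a non-digit, then zero or more of a non-word character (captured); then a literal 'h', then the literal 'ab' (captured); then one or more of the literal 's', then one or more of one of [0ua] (lazy), then one or more of a literal 'r' (lazy) (non-capturing group); then optionally the literal '5', then optionally a character in [r-u].
Matches: at [1:21] match '-#@=jg.%habs00aaur5u', groups = ('-#@=', 'jg.%', 'hab').
With 3 capturing groups, `findall` returns a 3-tuple per match.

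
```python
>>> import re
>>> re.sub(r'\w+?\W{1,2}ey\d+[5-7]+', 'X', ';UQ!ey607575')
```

';X'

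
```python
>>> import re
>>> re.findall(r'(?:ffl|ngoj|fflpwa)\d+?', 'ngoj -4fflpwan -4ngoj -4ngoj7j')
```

['ngoj7']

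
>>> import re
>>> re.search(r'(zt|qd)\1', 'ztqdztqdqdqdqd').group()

The backreference `\1` re-matches whatever the first group consumed, character for character.
The match spans [6:10] → 'qdqd'.

'qdqd'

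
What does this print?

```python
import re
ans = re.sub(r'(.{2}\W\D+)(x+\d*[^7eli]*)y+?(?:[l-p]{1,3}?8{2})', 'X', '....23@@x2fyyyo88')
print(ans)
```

....X

`sub` substitutes 'X' at each match site.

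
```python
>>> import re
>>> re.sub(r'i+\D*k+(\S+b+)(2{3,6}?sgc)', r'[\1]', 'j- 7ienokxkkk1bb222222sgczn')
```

'j- 7[1bb]zn'

The pattern matches one or more of the literal 'i', then zero or more of a non-digit, then one or more of a literal 'k'; then one or more of a non-whitespace character, then one or more of the literal 'b' (captured); then 3 to 6 of a literal '2' (lazy), then the literal 'sg', then the literal 'c' (captured).
`\1` in the replacement pulls in group 1's text for each match.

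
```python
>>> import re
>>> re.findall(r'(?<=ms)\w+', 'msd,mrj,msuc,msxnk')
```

['d', 'uc', 'xnk']

Lookahead/lookbehind check context without consuming it, so the matched span excludes the asserted characters.
Scanning left to right: at [2:3] → 'd'; at [10:12] → 'uc'; at [15:18] → 'xnk'.
`findall` yields the raw match text (3 of them) because the pattern has no groups.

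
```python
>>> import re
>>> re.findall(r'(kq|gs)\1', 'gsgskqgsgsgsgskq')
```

`\1` has to match the exact text group 1 already captured.
One capturing group, so `findall` returns just the captured substring from each match — 3 in all.

['gs', 'gs', 'gs']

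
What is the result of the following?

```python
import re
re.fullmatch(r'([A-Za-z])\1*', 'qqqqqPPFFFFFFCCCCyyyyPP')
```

None

A backreference is literal: `\1` must see the identical characters the first group matched.
`re.fullmatch` requires the pattern to consume the entire string.
Here the pattern can't cover the whole string, so the call returns None.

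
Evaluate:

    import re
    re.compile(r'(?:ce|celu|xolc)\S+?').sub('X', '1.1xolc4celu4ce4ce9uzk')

Branches in `(...|...)` are attempted left-to-right; the first branch that allows the whole pattern to succeed is taken.
Matches: at [3:8] → 'xolc4'; at [8:11] → 'cel'; at [13:16] → 'ce4'; at [16:19] → 'ce9'.
`sub` substitutes 'X' at each match site.

'1.1XXu4XXuzk'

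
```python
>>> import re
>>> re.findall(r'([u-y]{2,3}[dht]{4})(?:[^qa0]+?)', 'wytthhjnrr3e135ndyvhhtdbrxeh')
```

['wytthh', 'yvhhtd']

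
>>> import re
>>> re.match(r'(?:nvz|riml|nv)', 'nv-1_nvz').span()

`re.match` won't scan ahead — the pattern has to work from the very first character.
The match spans [0:2] → 'nv'.

(0, 2)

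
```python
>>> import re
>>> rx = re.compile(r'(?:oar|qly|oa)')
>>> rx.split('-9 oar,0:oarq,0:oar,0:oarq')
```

['-9 ', ',0:', 'q,0:', ',0:', 'q']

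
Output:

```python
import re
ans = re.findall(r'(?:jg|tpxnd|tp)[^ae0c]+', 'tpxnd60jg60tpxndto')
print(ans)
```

['tpxnd6', 'jg6', 'tpxndto']

Scanning left to right: at [0:6] → 'tpxnd6'; at [7:10] → 'jg6'; at [11:18] → 'tpxndto'.
No capturing groups, so `findall` returns the 3 full match strings.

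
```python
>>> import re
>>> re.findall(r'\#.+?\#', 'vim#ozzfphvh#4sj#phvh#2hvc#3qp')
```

['#ozzfphvh#', '#phvh#']

Walking the string: at [3:13] → '#ozzfphvh#'; at [16:22] → '#phvh#'.
With no groups in the pattern, `findall` gives back each whole match — 2 here.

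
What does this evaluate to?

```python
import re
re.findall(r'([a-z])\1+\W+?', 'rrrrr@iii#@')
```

['r', 'i']

`\1` is not a pattern — it's the concrete string captured by group 1, re-applied verbatim.
One capturing group, so `findall` returns just the captured substring from each match — 2 in all.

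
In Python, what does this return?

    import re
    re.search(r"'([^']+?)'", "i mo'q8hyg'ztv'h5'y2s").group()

"'q8hyg'"

Unlike `match`, `search` isn't anchored — it looks for the pattern anywhere in the string.
The match spans [4:11] → "'q8hyg'".
Captured: group 1 = 'q8hyg'.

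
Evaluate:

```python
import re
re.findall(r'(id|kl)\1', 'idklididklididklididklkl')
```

A backreference is literal: `\1` must see the identical characters the first group matched.
With a single group, `findall` returns only what that group captured — 4 items.

['id', 'id', 'id', 'kl']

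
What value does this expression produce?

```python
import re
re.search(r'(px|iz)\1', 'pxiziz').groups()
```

The backreference `\1` re-matches whatever the first group consumed, character for character.
Unlike `match`, `search` isn't anchored — it looks for the pattern anywhere in the string.
The match spans [2:6] → 'iziz'.
Captured: group 1 = 'iz'.

('iz',)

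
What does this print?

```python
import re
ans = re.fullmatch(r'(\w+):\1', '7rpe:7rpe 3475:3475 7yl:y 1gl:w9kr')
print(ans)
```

None

`re.fullmatch` requires the pattern to consume the entire string.
Here the string isn't matched end-to-end, so the call returns None.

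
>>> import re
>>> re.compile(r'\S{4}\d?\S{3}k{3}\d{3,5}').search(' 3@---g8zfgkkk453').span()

(3, 17)

The match spans [3:17] → '---g8zfgkkk453'.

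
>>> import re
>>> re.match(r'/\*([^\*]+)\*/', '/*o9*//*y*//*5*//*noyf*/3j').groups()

('o9',)

With `match`, the pattern is implicitly anchored at the beginning.
The match spans [0:6] → '/*o9*/'.
Captured: group 1 = 'o9'.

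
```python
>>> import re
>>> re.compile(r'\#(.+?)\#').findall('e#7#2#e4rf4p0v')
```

['7']

Lazy quantifiers expand one character at a time until the remainder of the pattern can match.
Walking the string: at [1:4] match '#7#', group 1 = '7'.
Because there's exactly one group, `findall` drops the full match and keeps group 1 from the one hit.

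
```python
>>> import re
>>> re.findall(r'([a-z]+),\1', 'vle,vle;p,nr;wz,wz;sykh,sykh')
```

`\1` is not a pattern — it's the concrete string captured by group 1, re-applied verbatim.
With a single group, `findall` returns only what that group captured — 3 items.

['vle', 'wz', 'sykh']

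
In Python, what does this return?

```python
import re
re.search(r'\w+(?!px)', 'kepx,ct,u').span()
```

(0, 4)

Because the assertion is negative and zero-width, positions next to the forbidden text are skipped.
The match spans [0:4] → 'kepx'.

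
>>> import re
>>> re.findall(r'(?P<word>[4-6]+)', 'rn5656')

['5656']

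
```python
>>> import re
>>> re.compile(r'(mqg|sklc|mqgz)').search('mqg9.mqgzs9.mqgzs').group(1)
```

`re.search` scans for the first position where the pattern succeeds.
The match spans [0:3] → 'mqg'.
Captured: group 1 = 'mqg'.

'mqg'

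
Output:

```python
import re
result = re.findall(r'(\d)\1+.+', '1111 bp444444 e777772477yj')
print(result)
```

['1']

After group 1 captures some text, `\1` only succeeds where that same text appears again.
Scanning left to right: at [0:26] match '1111 bp444444 e777772477yj', group 1 = '1'.
Because there's exactly one group, `findall` drops the full match and keeps group 1 from the one hit.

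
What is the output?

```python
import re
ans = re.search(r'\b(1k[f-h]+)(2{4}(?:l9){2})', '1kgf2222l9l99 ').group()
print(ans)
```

This matches a word boundary (`\b`, zero-width); then the literal '1k', then one or more of a character in [f-h] (captured); then exactly 4 of the literal '2', then the literal 'l9' repeated 2 times (captured).
`search` walks the string left to right and returns the first match it finds.
The match spans [0:12] → '1kgf2222l9l9'.
Captured: group 1 = '1kgf', group 2 = '2222l9l9'.

1kgf2222l9l9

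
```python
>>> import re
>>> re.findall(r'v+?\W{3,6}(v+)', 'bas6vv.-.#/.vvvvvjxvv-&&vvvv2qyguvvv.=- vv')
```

['vvvvv', 'vvvv', 'vv']

The pattern matches one or more of a literal 'v' (lazy), then 3 to 6 of a non-word character; then one or more of a literal 'v' (captured).
Scanning left to right: at [4:17] match 'vv.-.#/.vvvvv', group 1 = 'vvvvv'; at [19:28] match 'vv-&&vvvv', group 1 = 'vvvv'; at [33:42] match 'vvv.=- vv', group 1 = 'vv'.
With a single group, `findall` returns only what that group captured — 3 items.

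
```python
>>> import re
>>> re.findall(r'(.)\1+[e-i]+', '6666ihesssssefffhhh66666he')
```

The backreference `\1` re-matches whatever the first group consumed, character for character.
Scanning left to right: at [0:7] match '6666ihe', group 1 = '6'; at [7:19] match 'sssssefffhhh', group 1 = 's'; at [19:26] match '66666he', group 1 = '6'.
`findall` collects group 1 from each match (3 total).

['6', 's', '6']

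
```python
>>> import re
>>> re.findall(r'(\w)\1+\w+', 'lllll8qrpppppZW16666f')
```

`\1` has to match the exact text group 1 already captured.
Matches: at [0:21] match 'lllll8qrpppppZW16666f', group 1 = 'l'.
Because there's exactly one group, `findall` drops the full match and keeps group 1 from the one hit.

['l']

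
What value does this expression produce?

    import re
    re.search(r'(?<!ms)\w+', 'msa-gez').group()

'msa'

Because the assertion is negative and zero-width, positions next to the forbidden text are skipped.
Unlike `match`, `search` isn't anchored — it looks for the pattern anywhere in the string.
The match spans [0:3] → 'msa'.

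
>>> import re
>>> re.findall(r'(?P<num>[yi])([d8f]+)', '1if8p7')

The pattern matches one of [yi] (captured as 'num'); then one or more of one of [d8f] (captured).
`findall` packs the 2 group values into a tuple for every match.

[('i', 'f8')]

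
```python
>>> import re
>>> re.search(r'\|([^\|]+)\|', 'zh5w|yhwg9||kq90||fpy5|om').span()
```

(4, 11)

`re.search` tries every starting position until one works.
The match spans [4:11] → '|yhwg9|'.
Captured: group 1 = 'yhwg9'.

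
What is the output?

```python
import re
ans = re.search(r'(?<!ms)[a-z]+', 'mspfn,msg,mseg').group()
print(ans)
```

mspfn

The negative lookahead/lookbehind blocks any match where the forbidden context is present.
`re.search` scans for the first position where the pattern succeeds.
The match spans [0:5] → 'mspfn'.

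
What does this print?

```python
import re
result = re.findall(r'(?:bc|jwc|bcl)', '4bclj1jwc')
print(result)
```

['bc', 'jwc']

`|` is ordered: at each position the engine commits to the first alternative that works.
Walking the string: at [1:3] → 'bc'; at [6:9] → 'jwc'.
With no groups in the pattern, `findall` gives back each whole match — 2 here.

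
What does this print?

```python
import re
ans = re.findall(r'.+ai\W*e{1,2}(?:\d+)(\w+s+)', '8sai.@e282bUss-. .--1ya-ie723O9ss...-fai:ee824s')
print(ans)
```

`findall` collects group 1 from the one match (1 total).

['4s']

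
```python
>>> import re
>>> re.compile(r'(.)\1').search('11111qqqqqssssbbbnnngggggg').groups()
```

('1',)

The backreference `\1` re-matches whatever the first group consumed, character for character.
`re.search` tries every starting position until one works.
The match spans [0:2] → '11'.
Captured: group 1 = '1'.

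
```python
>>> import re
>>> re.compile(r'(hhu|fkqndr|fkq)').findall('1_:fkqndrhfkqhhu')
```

['fkqndr', 'fkq', 'hhu']

The regex engine tests alternatives in the order written; an earlier branch that matches wins even if a later one would match more.
With a single group, `findall` returns only what that group captured — 3 items.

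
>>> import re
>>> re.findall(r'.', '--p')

['-', '-', 'p']

This matches any character.
Matches: at [0:1] → '-'; at [1:2] → '-'; at [2:3] → 'p'.
`findall` yields the raw match text (3 of them) because the pattern has no groups.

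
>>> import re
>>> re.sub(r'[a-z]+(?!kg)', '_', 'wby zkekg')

'_ _'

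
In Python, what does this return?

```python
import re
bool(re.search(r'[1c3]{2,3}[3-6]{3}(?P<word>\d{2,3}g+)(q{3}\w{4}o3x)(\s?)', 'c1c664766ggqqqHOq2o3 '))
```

False

This matches 2 to 3 of one of [1c3], then exactly 3 of a character in [3-6]; then 2 to 3 of a digit, then one or more of a literal 'g' (captured as 'word'); then exactly 3 of the literal 'q', then exactly 4 of a word character, then the literal 'o3x' (captured); then optionally whitespace (captured).
Here nothing in the string fits, so the call returns None, and `bool(None)` is False.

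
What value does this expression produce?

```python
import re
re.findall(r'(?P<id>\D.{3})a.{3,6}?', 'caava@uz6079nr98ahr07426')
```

Because there's exactly one group, `findall` drops the full match and keeps group 1 from each hit.

['caav', 'nr98']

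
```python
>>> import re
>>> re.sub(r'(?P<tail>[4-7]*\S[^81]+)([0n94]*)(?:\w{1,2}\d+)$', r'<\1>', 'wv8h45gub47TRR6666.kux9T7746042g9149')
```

'wv<8h45gub47TRR6666.kux9T7746042g9>'

Pattern: zero or more of a character in [4-7], then a non-whitespace character, then one or more of any character except [81] (captured as 'tail'); then zero or more of one of [0n94] (captured); then 1 to 2 of a word character, then one or more of a digit (non-capturing group); then anchored at the end.
Matches: at [2:36] → '8h45gub47TRR6666.kux9T7746042g9149'.
`\1` in the replacement pulls in group 1's text for each match.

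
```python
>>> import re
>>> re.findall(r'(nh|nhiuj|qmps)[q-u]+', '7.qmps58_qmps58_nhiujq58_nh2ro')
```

['nhiuj']

One capturing group, so `findall` returns just the captured substring from the one match — 1 in all.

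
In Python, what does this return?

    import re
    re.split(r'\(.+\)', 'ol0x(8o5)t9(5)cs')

['ol0x', 'cs']

Matches to split on: at [4:14] → '(8o5)t9(5)'.
Splitting on the pattern gives 2 pieces.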